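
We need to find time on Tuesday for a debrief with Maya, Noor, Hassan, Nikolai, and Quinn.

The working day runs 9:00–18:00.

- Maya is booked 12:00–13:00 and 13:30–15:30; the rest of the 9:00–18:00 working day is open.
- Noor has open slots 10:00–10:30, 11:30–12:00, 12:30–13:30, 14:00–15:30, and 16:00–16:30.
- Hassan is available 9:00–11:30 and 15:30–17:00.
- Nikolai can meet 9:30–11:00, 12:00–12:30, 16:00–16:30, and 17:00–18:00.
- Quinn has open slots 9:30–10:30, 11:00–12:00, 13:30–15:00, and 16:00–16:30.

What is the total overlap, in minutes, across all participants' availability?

60 minutes

Maya free within 09:00–18:00: 09:00–12:00, 13:00–13:30, 15:30–18:00.
Maya ∩ Noor: 10:00–10:30, 11:30–12:00, 13:00–13:30, 16:00–16:30.
Maya ∩ Noor ∩ Hassan: 10:00–10:30, 16:00–16:30.
Maya ∩ Noor ∩ Hassan ∩ Nikolai: 10:00–10:30, 16:00–16:30.
Maya ∩ Noor ∩ Hassan ∩ Nikolai ∩ Quinn: 10:00–10:30, 16:00–16:30.
Total common minutes: 30 + 30 = 60.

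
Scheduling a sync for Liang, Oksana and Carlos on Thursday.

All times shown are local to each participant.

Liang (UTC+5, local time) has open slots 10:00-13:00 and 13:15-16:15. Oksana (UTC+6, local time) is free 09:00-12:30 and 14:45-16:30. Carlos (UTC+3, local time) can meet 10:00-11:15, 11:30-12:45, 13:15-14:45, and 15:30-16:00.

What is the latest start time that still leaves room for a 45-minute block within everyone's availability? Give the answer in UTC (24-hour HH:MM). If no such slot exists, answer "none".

Liang → UTC: 05:00–08:00, 08:15–11:15.
Oksana → UTC: 03:00–06:30, 08:45–10:30.
Carlos → UTC: 07:00–08:15, 08:30–09:45, 10:15–11:45, 12:30–13:00.
Liang ∩ Oksana: 05:00–06:30, 08:45–10:30.
Liang ∩ Oksana ∩ Carlos: 08:45–09:45, 10:15–10:30.
Windows ≥ 45 min: 08:45–09:45.
Latest start in the last window 08:45–09:45 is 09:45 − 45 min = 09:00.

09:00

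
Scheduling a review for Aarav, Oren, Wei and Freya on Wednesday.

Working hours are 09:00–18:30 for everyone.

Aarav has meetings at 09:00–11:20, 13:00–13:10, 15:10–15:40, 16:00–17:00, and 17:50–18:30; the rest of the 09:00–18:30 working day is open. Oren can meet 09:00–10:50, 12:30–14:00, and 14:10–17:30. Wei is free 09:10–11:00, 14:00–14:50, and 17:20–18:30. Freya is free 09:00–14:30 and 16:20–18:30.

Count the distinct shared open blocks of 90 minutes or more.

Aarav free within 09:00–18:30: 11:20–13:00, 13:10–15:10, 15:40–16:00, 17:00–17:50.
Aarav ∩ Oren: 12:30–13:00, 13:10–14:00, 14:10–15:10, 15:40–16:00, 17:00–17:30.
Aarav ∩ Oren ∩ Wei: 14:10–14:50, 17:20–17:30.
Aarav ∩ Oren ∩ Wei ∩ Freya: 14:10–14:30, 17:20–17:30.
Windows ≥ 90 min: (none).
That's 0 windows.

0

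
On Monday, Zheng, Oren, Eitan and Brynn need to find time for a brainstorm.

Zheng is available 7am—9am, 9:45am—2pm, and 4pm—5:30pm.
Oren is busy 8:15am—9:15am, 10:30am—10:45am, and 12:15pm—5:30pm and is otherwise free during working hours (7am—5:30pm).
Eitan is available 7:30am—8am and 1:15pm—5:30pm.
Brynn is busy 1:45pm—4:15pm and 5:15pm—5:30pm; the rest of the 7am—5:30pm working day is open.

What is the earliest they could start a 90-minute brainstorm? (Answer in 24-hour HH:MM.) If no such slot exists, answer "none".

none

Oren free within 07:00–17:30: 07:00–08:15, 09:15–10:30, 10:45–12:15.
Brynn free within 07:00–17:30: 07:00–13:45, 16:15–17:15.
Zheng ∩ Oren: 07:00–08:15, 09:45–10:30, 10:45–12:15.
Zheng ∩ Oren ∩ Eitan: 07:30–08:00.
Zheng ∩ Oren ∩ Eitan ∩ Brynn: 07:30–08:00.
Windows ≥ 90 min: (none).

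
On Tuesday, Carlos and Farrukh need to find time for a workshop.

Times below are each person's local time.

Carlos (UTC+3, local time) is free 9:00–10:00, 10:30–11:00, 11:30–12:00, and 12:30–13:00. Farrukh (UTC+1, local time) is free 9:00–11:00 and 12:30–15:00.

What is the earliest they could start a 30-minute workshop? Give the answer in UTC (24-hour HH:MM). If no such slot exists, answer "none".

Carlos → UTC: 06:00–07:00, 07:30–08:00, 08:30–09:00, 09:30–10:00.
Farrukh → UTC: 08:00–10:00, 11:30–14:00.
Carlos ∩ Farrukh: 08:30–09:00, 09:30–10:00.
Windows ≥ 30 min: 08:30–09:00, 09:30–10:00.
Earliest such window starts at 08:30.

08:30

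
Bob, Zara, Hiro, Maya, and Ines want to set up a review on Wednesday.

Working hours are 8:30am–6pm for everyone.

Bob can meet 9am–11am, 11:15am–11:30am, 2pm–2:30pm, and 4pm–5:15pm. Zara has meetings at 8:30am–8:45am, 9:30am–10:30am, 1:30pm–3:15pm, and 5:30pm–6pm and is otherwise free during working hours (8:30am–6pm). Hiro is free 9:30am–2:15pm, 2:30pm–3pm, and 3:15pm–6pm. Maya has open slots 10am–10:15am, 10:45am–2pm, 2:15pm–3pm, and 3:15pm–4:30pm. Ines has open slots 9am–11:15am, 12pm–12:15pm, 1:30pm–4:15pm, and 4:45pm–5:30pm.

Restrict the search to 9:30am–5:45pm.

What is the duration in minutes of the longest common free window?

15 minutes

Zara free within 08:30–18:00: 08:45–09:30, 10:30–13:30, 15:15–17:30.
Bob ∩ Zara: 09:00–09:30, 10:30–11:00, 11:15–11:30, 16:00–17:15.
Bob ∩ Zara ∩ Hiro: 10:30–11:00, 11:15–11:30, 16:00–17:15.
Bob ∩ Zara ∩ Hiro ∩ Maya: 10:45–11:00, 11:15–11:30, 16:00–16:30.
Bob ∩ Zara ∩ Hiro ∩ Maya ∩ Ines: 10:45–11:00, 16:00–16:15.
Restricted to 09:30–17:45: 10:45–11:00, 16:00–16:15.
Common window lengths: 15, 15 min; longest is 15.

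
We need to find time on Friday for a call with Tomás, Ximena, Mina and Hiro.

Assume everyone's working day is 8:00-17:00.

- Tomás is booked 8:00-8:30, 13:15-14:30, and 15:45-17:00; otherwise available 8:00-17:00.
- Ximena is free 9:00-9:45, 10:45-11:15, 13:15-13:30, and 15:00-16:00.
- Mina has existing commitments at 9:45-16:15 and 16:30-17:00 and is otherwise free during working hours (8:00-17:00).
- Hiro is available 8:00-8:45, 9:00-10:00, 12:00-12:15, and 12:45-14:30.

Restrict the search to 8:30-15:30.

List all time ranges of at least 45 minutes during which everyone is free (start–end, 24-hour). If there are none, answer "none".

09:00–09:45

Tomás free within 08:00–17:00: 08:30–13:15, 14:30–15:45.
Mina free within 08:00–17:00: 08:00–09:45, 16:15–16:30.
Tomás ∩ Ximena: 09:00–09:45, 10:45–11:15, 15:00–15:45.
Tomás ∩ Ximena ∩ Mina: 09:00–09:45.
Tomás ∩ Ximena ∩ Mina ∩ Hiro: 09:00–09:45.
Restricted to 08:30–15:30: 09:00–09:45.
Windows ≥ 45 min: 09:00–09:45.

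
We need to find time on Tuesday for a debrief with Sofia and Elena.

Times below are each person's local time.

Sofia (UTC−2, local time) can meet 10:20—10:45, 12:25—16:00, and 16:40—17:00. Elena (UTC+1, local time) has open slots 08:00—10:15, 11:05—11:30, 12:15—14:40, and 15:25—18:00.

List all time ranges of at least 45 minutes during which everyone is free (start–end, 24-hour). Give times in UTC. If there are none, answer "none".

Sofia → UTC: 12:20–12:45, 14:25–18:00, 18:40–19:00.
Elena → UTC: 07:00–09:15, 10:05–10:30, 11:15–13:40, 14:25–17:00.
Sofia ∩ Elena: 12:20–12:45, 14:25–17:00.
Windows ≥ 45 min: 14:25–17:00.

14:25–17:00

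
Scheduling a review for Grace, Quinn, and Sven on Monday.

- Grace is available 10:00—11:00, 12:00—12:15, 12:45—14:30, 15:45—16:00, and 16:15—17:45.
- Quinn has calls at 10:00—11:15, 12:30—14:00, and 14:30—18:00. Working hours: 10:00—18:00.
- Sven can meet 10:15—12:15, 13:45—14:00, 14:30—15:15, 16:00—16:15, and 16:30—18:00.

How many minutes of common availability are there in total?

15 minutes

Quinn free within 10:00–18:00: 11:15–12:30, 14:00–14:30.
Grace ∩ Quinn: 12:00–12:15, 14:00–14:30.
Grace ∩ Quinn ∩ Sven: 12:00–12:15.
Total common minutes: 15.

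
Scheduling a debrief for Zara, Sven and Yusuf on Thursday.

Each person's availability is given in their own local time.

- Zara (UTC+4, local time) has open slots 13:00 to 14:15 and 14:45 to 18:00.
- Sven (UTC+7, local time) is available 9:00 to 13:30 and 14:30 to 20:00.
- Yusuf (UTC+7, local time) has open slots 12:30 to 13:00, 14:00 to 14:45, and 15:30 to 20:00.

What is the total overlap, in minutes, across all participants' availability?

Zara → UTC: 09:00–10:15, 10:45–14:00.
Sven → UTC: 02:00–06:30, 07:30–13:00.
Yusuf → UTC: 05:30–06:00, 07:00–07:45, 08:30–13:00.
Zara ∩ Sven: 09:00–10:15, 10:45–13:00.
Zara ∩ Sven ∩ Yusuf: 09:00–10:15, 10:45–13:00.
Total common minutes: 75 + 135 = 210.

210 minutes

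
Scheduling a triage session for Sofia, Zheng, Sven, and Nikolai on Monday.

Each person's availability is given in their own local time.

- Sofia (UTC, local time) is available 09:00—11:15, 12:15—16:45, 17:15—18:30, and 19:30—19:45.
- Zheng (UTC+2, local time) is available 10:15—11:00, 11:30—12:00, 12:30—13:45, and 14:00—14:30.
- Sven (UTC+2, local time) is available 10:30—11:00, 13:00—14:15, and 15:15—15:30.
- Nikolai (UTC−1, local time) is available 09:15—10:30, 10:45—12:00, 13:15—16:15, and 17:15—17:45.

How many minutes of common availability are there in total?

15 minutes

Sofia → UTC: 09:00–11:15, 12:15–16:45, 17:15–18:30, 19:30–19:45.
Zheng → UTC: 08:15–09:00, 09:30–10:00, 10:30–11:45, 12:00–12:30.
Sven → UTC: 08:30–09:00, 11:00–12:15, 13:15–13:30.
Nikolai → UTC: 10:15–11:30, 11:45–13:00, 14:15–17:15, 18:15–18:45.
Sofia ∩ Zheng: 09:30–10:00, 10:30–11:15, 12:15–12:30.
Sofia ∩ Zheng ∩ Sven: 11:00–11:15.
Sofia ∩ Zheng ∩ Sven ∩ Nikolai: 11:00–11:15.
Total common minutes: 15.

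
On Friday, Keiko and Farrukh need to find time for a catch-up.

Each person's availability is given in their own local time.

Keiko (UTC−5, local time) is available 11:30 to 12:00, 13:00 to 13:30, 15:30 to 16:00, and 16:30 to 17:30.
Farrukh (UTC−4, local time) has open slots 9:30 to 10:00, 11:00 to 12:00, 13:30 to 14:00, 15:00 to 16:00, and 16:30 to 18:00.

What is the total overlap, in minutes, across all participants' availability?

Keiko → UTC: 16:30–17:00, 18:00–18:30, 20:30–21:00, 21:30–22:30.
Farrukh → UTC: 13:30–14:00, 15:00–16:00, 17:30–18:00, 19:00–20:00, 20:30–22:00.
Keiko ∩ Farrukh: 20:30–21:00, 21:30–22:00.
Total common minutes: 30 + 30 = 60.

60 minutes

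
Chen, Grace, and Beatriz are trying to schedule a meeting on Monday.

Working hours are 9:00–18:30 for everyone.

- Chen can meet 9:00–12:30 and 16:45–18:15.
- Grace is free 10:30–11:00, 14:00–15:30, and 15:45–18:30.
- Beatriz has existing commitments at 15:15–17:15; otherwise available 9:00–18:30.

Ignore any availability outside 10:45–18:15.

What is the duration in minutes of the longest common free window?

Beatriz free within 09:00–18:30: 09:00–15:15, 17:15–18:30.
Chen ∩ Grace: 10:30–11:00, 16:45–18:15.
Chen ∩ Grace ∩ Beatriz: 10:30–11:00, 17:15–18:15.
Restricted to 10:45–18:15: 10:45–11:00, 17:15–18:15.
Common window lengths: 15, 60 min; longest is 60.

60 minutes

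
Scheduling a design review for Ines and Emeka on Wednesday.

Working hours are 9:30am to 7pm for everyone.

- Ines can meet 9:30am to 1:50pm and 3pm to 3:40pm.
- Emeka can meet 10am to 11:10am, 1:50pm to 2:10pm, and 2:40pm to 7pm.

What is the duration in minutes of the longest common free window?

70 minutes

Ines ∩ Emeka: 10:00–11:10, 15:00–15:40.
Common window lengths: 70, 40 min; longest is 70.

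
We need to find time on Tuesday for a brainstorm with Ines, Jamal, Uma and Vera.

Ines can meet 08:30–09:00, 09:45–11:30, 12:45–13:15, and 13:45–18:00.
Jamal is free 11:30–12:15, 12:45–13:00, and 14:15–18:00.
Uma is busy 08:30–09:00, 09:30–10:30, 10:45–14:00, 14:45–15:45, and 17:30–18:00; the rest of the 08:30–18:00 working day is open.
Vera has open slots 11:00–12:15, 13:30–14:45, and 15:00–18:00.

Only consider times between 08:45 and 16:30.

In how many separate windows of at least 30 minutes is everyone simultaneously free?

2

Uma free within 08:30–18:00: 09:00–09:30, 10:30–10:45, 14:00–14:45, 15:45–17:30.
Ines ∩ Jamal: 12:45–13:00, 14:15–18:00.
Ines ∩ Jamal ∩ Uma: 14:15–14:45, 15:45–17:30.
Ines ∩ Jamal ∩ Uma ∩ Vera: 14:15–14:45, 15:45–17:30.
Restricted to 08:45–16:30: 14:15–14:45, 15:45–16:30.
Windows ≥ 30 min: 14:15–14:45, 15:45–16:30.
That's 2 windows.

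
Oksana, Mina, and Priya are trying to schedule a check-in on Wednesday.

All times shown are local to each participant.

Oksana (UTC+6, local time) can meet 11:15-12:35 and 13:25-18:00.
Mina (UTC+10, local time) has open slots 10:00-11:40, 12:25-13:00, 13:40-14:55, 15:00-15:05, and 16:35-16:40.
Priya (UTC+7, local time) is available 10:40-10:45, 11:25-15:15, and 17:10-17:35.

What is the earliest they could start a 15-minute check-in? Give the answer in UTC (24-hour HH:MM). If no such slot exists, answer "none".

Oksana → UTC: 05:15–06:35, 07:25–12:00.
Mina → UTC: 00:00–01:40, 02:25–03:00, 03:40–04:55, 05:00–05:05, 06:35–06:40.
Priya → UTC: 03:40–03:45, 04:25–08:15, 10:10–10:35.
Oksana ∩ Mina: (none).
Oksana ∩ Mina ∩ Priya: (none).
Windows ≥ 15 min: (none).

none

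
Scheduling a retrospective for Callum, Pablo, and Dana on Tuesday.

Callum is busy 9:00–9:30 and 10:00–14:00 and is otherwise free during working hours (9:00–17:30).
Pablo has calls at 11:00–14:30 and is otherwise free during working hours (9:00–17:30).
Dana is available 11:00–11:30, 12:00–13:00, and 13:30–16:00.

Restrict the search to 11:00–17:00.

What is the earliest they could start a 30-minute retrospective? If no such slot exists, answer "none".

14:30

Callum free within 09:00–17:30: 09:30–10:00, 14:00–17:30.
Pablo free within 09:00–17:30: 09:00–11:00, 14:30–17:30.
Callum ∩ Pablo: 09:30–10:00, 14:30–17:30.
Callum ∩ Pablo ∩ Dana: 14:30–16:00.
Restricted to 11:00–17:00: 14:30–16:00.
Windows ≥ 30 min: 14:30–16:00.
Earliest such window starts at 14:30.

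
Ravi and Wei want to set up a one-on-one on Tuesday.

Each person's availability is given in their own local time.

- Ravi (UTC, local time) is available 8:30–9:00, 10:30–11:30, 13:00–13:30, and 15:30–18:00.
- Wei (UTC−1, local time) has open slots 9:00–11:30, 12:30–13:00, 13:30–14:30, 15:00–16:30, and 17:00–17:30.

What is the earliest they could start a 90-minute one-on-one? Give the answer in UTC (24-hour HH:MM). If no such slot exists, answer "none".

Ravi → UTC: 08:30–09:00, 10:30–11:30, 13:00–13:30, 15:30–18:00.
Wei → UTC: 10:00–12:30, 13:30–14:00, 14:30–15:30, 16:00–17:30, 18:00–18:30.
Ravi ∩ Wei: 10:30–11:30, 16:00–17:30.
Windows ≥ 90 min: 16:00–17:30.
Earliest such window starts at 16:00.

16:00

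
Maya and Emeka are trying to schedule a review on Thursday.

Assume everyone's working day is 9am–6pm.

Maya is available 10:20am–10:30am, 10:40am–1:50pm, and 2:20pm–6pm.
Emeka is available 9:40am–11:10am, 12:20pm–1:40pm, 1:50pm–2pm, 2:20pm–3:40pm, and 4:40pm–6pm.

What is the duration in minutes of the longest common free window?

80 minutes

Maya ∩ Emeka: 10:20–10:30, 10:40–11:10, 12:20–13:40, 14:20–15:40, 16:40–18:00.
Common window lengths: 10, 30, 80, 80, 80 min; longest is 80.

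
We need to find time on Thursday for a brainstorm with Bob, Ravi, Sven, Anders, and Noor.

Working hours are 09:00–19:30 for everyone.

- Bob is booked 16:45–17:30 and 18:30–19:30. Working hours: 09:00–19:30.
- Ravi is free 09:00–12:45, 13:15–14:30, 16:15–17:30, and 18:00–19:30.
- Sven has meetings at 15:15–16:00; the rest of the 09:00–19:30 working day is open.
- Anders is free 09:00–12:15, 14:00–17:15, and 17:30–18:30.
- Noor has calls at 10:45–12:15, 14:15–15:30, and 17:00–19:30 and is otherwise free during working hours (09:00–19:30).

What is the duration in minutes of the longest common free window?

Bob free within 09:00–19:30: 09:00–16:45, 17:30–18:30.
Sven free within 09:00–19:30: 09:00–15:15, 16:00–19:30.
Noor free within 09:00–19:30: 09:00–10:45, 12:15–14:15, 15:30–17:00.
Bob ∩ Ravi: 09:00–12:45, 13:15–14:30, 16:15–16:45, 18:00–18:30.
Bob ∩ Ravi ∩ Sven: 09:00–12:45, 13:15–14:30, 16:15–16:45, 18:00–18:30.
Bob ∩ Ravi ∩ Sven ∩ Anders: 09:00–12:15, 14:00–14:30, 16:15–16:45, 18:00–18:30.
Bob ∩ Ravi ∩ Sven ∩ Anders ∩ Noor: 09:00–10:45, 14:00–14:15, 16:15–16:45.
Common window lengths: 105, 15, 30 min; longest is 105.

105 minutes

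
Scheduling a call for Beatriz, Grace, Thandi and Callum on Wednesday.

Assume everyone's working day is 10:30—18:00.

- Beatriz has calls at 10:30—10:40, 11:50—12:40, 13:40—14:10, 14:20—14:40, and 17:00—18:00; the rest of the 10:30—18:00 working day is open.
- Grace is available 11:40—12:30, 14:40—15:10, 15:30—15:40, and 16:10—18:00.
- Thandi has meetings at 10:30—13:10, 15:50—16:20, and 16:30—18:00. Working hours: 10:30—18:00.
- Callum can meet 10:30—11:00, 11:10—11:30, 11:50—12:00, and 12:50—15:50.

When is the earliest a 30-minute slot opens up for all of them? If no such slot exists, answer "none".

Beatriz free within 10:30–18:00: 10:40–11:50, 12:40–13:40, 14:10–14:20, 14:40–17:00.
Thandi free within 10:30–18:00: 13:10–15:50, 16:20–16:30.
Beatriz ∩ Grace: 11:40–11:50, 14:40–15:10, 15:30–15:40, 16:10–17:00.
Beatriz ∩ Grace ∩ Thandi: 14:40–15:10, 15:30–15:40, 16:20–16:30.
Beatriz ∩ Grace ∩ Thandi ∩ Callum: 14:40–15:10, 15:30–15:40.
Windows ≥ 30 min: 14:40–15:10.
Earliest such window starts at 14:40.

14:40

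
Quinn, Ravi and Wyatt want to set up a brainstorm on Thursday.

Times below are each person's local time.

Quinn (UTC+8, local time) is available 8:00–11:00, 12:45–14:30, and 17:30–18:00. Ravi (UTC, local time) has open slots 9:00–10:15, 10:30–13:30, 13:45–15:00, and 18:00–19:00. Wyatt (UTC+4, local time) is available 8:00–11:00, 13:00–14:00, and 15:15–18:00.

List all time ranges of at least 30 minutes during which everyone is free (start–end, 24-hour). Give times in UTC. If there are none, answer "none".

09:30–10:00

Quinn → UTC: 00:00–03:00, 04:45–06:30, 09:30–10:00.
Ravi → UTC: 09:00–10:15, 10:30–13:30, 13:45–15:00, 18:00–19:00.
Wyatt → UTC: 04:00–07:00, 09:00–10:00, 11:15–14:00.
Quinn ∩ Ravi: 09:30–10:00.
Quinn ∩ Ravi ∩ Wyatt: 09:30–10:00.
Windows ≥ 30 min: 09:30–10:00.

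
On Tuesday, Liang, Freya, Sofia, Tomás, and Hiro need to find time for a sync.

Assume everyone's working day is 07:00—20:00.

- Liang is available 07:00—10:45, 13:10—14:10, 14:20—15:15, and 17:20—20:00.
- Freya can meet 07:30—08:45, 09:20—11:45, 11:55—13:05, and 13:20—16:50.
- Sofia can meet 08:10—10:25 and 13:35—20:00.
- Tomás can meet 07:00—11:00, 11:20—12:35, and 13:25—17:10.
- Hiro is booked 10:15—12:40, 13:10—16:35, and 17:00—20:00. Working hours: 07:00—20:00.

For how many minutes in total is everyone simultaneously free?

90 minutes

Hiro free within 07:00–20:00: 07:00–10:15, 12:40–13:10, 16:35–17:00.
Liang ∩ Freya: 07:30–08:45, 09:20–10:45, 13:20–14:10, 14:20–15:15.
Liang ∩ Freya ∩ Sofia: 08:10–08:45, 09:20–10:25, 13:35–14:10, 14:20–15:15.
Liang ∩ Freya ∩ Sofia ∩ Tomás: 08:10–08:45, 09:20–10:25, 13:35–14:10, 14:20–15:15.
Liang ∩ Freya ∩ Sofia ∩ Tomás ∩ Hiro: 08:10–08:45, 09:20–10:15.
Total common minutes: 35 + 55 = 90.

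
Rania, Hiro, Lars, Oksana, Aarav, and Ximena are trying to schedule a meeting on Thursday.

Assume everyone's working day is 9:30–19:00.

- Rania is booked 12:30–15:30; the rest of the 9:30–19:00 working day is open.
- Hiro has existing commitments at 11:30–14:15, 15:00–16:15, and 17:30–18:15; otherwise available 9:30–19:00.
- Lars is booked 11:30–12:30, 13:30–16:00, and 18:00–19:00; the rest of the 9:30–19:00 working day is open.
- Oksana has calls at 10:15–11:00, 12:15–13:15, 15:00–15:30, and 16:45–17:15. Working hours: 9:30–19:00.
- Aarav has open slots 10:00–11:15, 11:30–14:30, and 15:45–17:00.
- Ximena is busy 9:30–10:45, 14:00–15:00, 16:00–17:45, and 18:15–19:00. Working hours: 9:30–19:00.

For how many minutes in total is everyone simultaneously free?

Rania free within 09:30–19:00: 09:30–12:30, 15:30–19:00.
Hiro free within 09:30–19:00: 09:30–11:30, 14:15–15:00, 16:15–17:30, 18:15–19:00.
Lars free within 09:30–19:00: 09:30–11:30, 12:30–13:30, 16:00–18:00.
Oksana free within 09:30–19:00: 09:30–10:15, 11:00–12:15, 13:15–15:00, 15:30–16:45, 17:15–19:00.
Ximena free within 09:30–19:00: 10:45–14:00, 15:00–16:00, 17:45–18:15.
Rania ∩ Hiro: 09:30–11:30, 16:15–17:30, 18:15–19:00.
Rania ∩ Hiro ∩ Lars: 09:30–11:30, 16:15–17:30.
Rania ∩ Hiro ∩ Lars ∩ Oksana: 09:30–10:15, 11:00–11:30, 16:15–16:45, 17:15–17:30.
Rania ∩ Hiro ∩ Lars ∩ Oksana ∩ Aarav: 10:00–10:15, 11:00–11:15, 16:15–16:45.
Rania ∩ Hiro ∩ Lars ∩ Oksana ∩ Aarav ∩ Ximena: 11:00–11:15.
Total common minutes: 15.

15 minutes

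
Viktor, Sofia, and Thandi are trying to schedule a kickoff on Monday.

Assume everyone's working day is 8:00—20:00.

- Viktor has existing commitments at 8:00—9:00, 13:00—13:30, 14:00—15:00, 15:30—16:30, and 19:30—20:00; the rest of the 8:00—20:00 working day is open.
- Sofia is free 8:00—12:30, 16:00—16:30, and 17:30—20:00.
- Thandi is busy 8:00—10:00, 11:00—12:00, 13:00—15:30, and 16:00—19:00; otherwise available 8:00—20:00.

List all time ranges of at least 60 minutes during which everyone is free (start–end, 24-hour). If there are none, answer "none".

Viktor free within 08:00–20:00: 09:00–13:00, 13:30–14:00, 15:00–15:30, 16:30–19:30.
Thandi free within 08:00–20:00: 10:00–11:00, 12:00–13:00, 15:30–16:00, 19:00–20:00.
Viktor ∩ Sofia: 09:00–12:30, 17:30–19:30.
Viktor ∩ Sofia ∩ Thandi: 10:00–11:00, 12:00–12:30, 19:00–19:30.
Windows ≥ 60 min: 10:00–11:00.

10:00–11:00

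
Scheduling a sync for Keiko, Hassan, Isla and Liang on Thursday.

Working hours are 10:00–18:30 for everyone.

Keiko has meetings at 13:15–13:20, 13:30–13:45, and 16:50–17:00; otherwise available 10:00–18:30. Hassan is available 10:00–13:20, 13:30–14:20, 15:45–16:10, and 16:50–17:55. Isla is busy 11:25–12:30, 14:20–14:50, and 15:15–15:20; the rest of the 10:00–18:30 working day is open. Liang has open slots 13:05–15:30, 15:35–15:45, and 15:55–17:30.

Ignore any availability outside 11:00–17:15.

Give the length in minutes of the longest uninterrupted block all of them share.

35 minutes

Keiko free within 10:00–18:30: 10:00–13:15, 13:20–13:30, 13:45–16:50, 17:00–18:30.
Isla free within 10:00–18:30: 10:00–11:25, 12:30–14:20, 14:50–15:15, 15:20–18:30.
Keiko ∩ Hassan: 10:00–13:15, 13:45–14:20, 15:45–16:10, 17:00–17:55.
Keiko ∩ Hassan ∩ Isla: 10:00–11:25, 12:30–13:15, 13:45–14:20, 15:45–16:10, 17:00–17:55.
Keiko ∩ Hassan ∩ Isla ∩ Liang: 13:05–13:15, 13:45–14:20, 15:55–16:10, 17:00–17:30.
Restricted to 11:00–17:15: 13:05–13:15, 13:45–14:20, 15:55–16:10, 17:00–17:15.
Common window lengths: 10, 35, 15, 15 min; longest is 35.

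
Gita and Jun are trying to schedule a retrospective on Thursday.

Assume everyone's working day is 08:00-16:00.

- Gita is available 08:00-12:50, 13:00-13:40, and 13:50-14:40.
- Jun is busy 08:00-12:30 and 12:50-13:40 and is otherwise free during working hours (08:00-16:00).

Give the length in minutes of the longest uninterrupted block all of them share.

50 minutes

Jun free within 08:00–16:00: 12:30–12:50, 13:40–16:00.
Gita ∩ Jun: 12:30–12:50, 13:50–14:40.
Common window lengths: 20, 50 min; longest is 50.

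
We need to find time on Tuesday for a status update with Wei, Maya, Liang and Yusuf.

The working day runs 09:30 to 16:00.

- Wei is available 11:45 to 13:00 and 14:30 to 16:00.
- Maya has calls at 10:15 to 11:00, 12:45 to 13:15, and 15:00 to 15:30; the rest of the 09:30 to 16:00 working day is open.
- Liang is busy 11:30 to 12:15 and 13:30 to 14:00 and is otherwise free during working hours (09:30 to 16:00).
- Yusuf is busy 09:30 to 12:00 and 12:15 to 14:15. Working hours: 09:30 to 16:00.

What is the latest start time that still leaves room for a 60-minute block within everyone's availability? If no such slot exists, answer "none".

Maya free within 09:30–16:00: 09:30–10:15, 11:00–12:45, 13:15–15:00, 15:30–16:00.
Liang free within 09:30–16:00: 09:30–11:30, 12:15–13:30, 14:00–16:00.
Yusuf free within 09:30–16:00: 12:00–12:15, 14:15–16:00.
Wei ∩ Maya: 11:45–12:45, 14:30–15:00, 15:30–16:00.
Wei ∩ Maya ∩ Liang: 12:15–12:45, 14:30–15:00, 15:30–16:00.
Wei ∩ Maya ∩ Liang ∩ Yusuf: 14:30–15:00, 15:30–16:00.
Windows ≥ 60 min: (none).

none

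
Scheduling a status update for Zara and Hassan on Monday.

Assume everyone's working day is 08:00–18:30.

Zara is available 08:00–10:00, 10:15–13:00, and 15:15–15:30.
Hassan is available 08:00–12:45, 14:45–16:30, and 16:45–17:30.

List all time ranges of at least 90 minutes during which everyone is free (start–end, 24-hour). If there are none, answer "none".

Zara ∩ Hassan: 08:00–10:00, 10:15–12:45, 15:15–15:30.
Windows ≥ 90 min: 08:00–10:00, 10:15–12:45.

08:00–10:00, 10:15–12:45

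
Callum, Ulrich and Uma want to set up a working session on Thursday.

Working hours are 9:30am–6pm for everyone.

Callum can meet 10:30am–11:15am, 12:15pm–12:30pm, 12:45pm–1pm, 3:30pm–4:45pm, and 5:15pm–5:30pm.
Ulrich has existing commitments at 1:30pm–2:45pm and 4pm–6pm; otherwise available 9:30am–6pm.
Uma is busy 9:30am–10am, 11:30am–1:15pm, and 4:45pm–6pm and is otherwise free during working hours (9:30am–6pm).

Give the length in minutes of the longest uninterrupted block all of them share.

Ulrich free within 09:30–18:00: 09:30–13:30, 14:45–16:00.
Uma free within 09:30–18:00: 10:00–11:30, 13:15–16:45.
Callum ∩ Ulrich: 10:30–11:15, 12:15–12:30, 12:45–13:00, 15:30–16:00.
Callum ∩ Ulrich ∩ Uma: 10:30–11:15, 15:30–16:00.
Common window lengths: 45, 30 min; longest is 45.

45 minutes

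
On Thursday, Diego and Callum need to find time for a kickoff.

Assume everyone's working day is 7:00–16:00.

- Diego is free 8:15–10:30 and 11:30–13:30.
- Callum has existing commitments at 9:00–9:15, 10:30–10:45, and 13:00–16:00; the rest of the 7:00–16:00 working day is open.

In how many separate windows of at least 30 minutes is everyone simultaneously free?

3

Callum free within 07:00–16:00: 07:00–09:00, 09:15–10:30, 10:45–13:00.
Diego ∩ Callum: 08:15–09:00, 09:15–10:30, 11:30–13:00.
Windows ≥ 30 min: 08:15–09:00, 09:15–10:30, 11:30–13:00.
That's 3 windows.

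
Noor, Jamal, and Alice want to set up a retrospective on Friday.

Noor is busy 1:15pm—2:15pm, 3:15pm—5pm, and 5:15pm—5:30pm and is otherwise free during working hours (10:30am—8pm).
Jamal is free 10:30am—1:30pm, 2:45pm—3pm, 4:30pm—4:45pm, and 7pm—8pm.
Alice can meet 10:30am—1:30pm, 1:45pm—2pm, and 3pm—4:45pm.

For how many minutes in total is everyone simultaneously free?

165 minutes

Noor free within 10:30–20:00: 10:30–13:15, 14:15–15:15, 17:00–17:15, 17:30–20:00.
Noor ∩ Jamal: 10:30–13:15, 14:45–15:00, 19:00–20:00.
Noor ∩ Jamal ∩ Alice: 10:30–13:15.
Total common minutes: 165.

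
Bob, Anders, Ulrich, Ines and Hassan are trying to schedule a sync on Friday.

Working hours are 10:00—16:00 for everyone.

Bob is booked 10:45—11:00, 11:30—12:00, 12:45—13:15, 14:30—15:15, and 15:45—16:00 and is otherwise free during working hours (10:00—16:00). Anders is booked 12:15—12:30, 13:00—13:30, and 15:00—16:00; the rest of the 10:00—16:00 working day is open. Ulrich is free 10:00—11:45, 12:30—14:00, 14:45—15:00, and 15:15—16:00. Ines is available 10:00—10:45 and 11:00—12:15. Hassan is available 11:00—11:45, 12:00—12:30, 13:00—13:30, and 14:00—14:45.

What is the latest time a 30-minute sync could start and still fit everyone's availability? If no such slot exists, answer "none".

Bob free within 10:00–16:00: 10:00–10:45, 11:00–11:30, 12:00–12:45, 13:15–14:30, 15:15–15:45.
Anders free within 10:00–16:00: 10:00–12:15, 12:30–13:00, 13:30–15:00.
Bob ∩ Anders: 10:00–10:45, 11:00–11:30, 12:00–12:15, 12:30–12:45, 13:30–14:30.
Bob ∩ Anders ∩ Ulrich: 10:00–10:45, 11:00–11:30, 12:30–12:45, 13:30–14:00.
Bob ∩ Anders ∩ Ulrich ∩ Ines: 10:00–10:45, 11:00–11:30.
Bob ∩ Anders ∩ Ulrich ∩ Ines ∩ Hassan: 11:00–11:30.
Windows ≥ 30 min: 11:00–11:30.
Latest start in the last window 11:00–11:30 is 11:30 − 30 min = 11:00.

11:00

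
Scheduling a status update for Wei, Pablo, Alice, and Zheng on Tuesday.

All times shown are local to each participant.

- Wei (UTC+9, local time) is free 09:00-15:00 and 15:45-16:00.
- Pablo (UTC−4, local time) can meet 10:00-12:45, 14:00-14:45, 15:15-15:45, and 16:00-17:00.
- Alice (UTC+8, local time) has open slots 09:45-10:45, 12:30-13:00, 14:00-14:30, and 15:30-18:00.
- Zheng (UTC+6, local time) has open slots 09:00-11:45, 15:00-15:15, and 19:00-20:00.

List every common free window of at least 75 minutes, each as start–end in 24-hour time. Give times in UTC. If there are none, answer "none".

none

Wei → UTC: 00:00–06:00, 06:45–07:00.
Pablo → UTC: 14:00–16:45, 18:00–18:45, 19:15–19:45, 20:00–21:00.
Alice → UTC: 01:45–02:45, 04:30–05:00, 06:00–06:30, 07:30–10:00.
Zheng → UTC: 03:00–05:45, 09:00–09:15, 13:00–14:00.
Wei ∩ Pablo: (none).
Wei ∩ Pablo ∩ Alice: (none).
Wei ∩ Pablo ∩ Alice ∩ Zheng: (none).
Windows ≥ 75 min: (none).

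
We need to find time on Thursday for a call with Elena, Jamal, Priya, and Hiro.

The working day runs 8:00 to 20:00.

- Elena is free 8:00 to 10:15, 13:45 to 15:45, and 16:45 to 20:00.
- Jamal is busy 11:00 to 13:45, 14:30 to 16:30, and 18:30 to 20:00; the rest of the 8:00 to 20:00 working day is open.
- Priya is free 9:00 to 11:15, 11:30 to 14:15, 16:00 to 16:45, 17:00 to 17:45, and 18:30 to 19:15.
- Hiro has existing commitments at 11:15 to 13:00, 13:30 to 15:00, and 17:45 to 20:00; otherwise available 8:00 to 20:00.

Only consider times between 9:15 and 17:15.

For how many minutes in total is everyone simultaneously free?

Jamal free within 08:00–20:00: 08:00–11:00, 13:45–14:30, 16:30–18:30.
Hiro free within 08:00–20:00: 08:00–11:15, 13:00–13:30, 15:00–17:45.
Elena ∩ Jamal: 08:00–10:15, 13:45–14:30, 16:45–18:30.
Elena ∩ Jamal ∩ Priya: 09:00–10:15, 13:45–14:15, 17:00–17:45.
Elena ∩ Jamal ∩ Priya ∩ Hiro: 09:00–10:15, 17:00–17:45.
Restricted to 09:15–17:15: 09:15–10:15, 17:00–17:15.
Total common minutes: 60 + 15 = 75.

75 minutes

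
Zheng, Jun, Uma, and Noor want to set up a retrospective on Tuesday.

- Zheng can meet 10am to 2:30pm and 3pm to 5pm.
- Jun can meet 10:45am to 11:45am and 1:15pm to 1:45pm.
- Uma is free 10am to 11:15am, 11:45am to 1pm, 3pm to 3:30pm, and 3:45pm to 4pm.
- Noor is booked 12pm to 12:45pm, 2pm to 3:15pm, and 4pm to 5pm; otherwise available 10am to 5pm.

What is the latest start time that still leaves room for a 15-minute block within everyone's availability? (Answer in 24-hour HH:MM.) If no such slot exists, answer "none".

11:00

Noor free within 10:00–17:00: 10:00–12:00, 12:45–14:00, 15:15–16:00.
Zheng ∩ Jun: 10:45–11:45, 13:15–13:45.
Zheng ∩ Jun ∩ Uma: 10:45–11:15.
Zheng ∩ Jun ∩ Uma ∩ Noor: 10:45–11:15.
Windows ≥ 15 min: 10:45–11:15.
Latest start in the last window 10:45–11:15 is 11:15 − 15 min = 11:00.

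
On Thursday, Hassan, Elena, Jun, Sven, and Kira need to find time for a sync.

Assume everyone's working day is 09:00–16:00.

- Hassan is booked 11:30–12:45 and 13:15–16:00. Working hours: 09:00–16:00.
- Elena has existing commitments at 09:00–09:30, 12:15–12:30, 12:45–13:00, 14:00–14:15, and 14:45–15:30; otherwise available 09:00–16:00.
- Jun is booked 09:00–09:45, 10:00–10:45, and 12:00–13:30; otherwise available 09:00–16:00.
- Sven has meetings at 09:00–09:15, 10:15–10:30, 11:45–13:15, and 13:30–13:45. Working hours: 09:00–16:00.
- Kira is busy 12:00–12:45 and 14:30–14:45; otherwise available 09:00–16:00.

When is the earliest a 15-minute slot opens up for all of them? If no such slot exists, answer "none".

Hassan free within 09:00–16:00: 09:00–11:30, 12:45–13:15.
Elena free within 09:00–16:00: 09:30–12:15, 12:30–12:45, 13:00–14:00, 14:15–14:45, 15:30–16:00.
Jun free within 09:00–16:00: 09:45–10:00, 10:45–12:00, 13:30–16:00.
Sven free within 09:00–16:00: 09:15–10:15, 10:30–11:45, 13:15–13:30, 13:45–16:00.
Kira free within 09:00–16:00: 09:00–12:00, 12:45–14:30, 14:45–16:00.
Hassan ∩ Elena: 09:30–11:30, 13:00–13:15.
Hassan ∩ Elena ∩ Jun: 09:45–10:00, 10:45–11:30.
Hassan ∩ Elena ∩ Jun ∩ Sven: 09:45–10:00, 10:45–11:30.
Hassan ∩ Elena ∩ Jun ∩ Sven ∩ Kira: 09:45–10:00, 10:45–11:30.
Windows ≥ 15 min: 09:45–10:00, 10:45–11:30.
Earliest such window starts at 09:45.

09:45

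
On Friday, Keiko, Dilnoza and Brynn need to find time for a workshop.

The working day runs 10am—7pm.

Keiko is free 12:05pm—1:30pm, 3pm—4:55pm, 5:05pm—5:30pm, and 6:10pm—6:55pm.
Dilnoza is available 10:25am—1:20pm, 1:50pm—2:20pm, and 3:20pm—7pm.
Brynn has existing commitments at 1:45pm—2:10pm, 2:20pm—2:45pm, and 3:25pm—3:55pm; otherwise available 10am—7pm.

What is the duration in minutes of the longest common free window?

75 minutes

Brynn free within 10:00–19:00: 10:00–13:45, 14:10–14:20, 14:45–15:25, 15:55–19:00.
Keiko ∩ Dilnoza: 12:05–13:20, 15:20–16:55, 17:05–17:30, 18:10–18:55.
Keiko ∩ Dilnoza ∩ Brynn: 12:05–13:20, 15:20–15:25, 15:55–16:55, 17:05–17:30, 18:10–18:55.
Common window lengths: 75, 5, 60, 25, 45 min; longest is 75.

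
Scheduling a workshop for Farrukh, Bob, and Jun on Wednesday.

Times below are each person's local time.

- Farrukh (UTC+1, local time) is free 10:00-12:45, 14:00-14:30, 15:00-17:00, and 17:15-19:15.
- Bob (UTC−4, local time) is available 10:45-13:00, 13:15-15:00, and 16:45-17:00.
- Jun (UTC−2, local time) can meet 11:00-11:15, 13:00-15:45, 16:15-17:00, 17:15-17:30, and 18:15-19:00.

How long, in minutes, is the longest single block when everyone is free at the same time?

60 minutes

Farrukh → UTC: 09:00–11:45, 13:00–13:30, 14:00–16:00, 16:15–18:15.
Bob → UTC: 14:45–17:00, 17:15–19:00, 20:45–21:00.
Jun → UTC: 13:00–13:15, 15:00–17:45, 18:15–19:00, 19:15–19:30, 20:15–21:00.
Farrukh ∩ Bob: 14:45–16:00, 16:15–17:00, 17:15–18:15.
Farrukh ∩ Bob ∩ Jun: 15:00–16:00, 16:15–17:00, 17:15–17:45.
Common window lengths: 60, 45, 30 min; longest is 60.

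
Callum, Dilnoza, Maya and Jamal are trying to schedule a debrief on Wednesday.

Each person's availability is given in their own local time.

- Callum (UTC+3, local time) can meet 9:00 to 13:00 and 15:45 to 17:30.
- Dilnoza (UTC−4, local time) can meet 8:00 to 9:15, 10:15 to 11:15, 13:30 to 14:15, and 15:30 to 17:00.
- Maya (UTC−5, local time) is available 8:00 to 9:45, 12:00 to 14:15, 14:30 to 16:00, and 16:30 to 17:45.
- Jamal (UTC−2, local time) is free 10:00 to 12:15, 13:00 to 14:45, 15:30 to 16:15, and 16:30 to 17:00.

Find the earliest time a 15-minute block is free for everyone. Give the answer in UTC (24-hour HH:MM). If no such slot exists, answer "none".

Callum → UTC: 06:00–10:00, 12:45–14:30.
Dilnoza → UTC: 12:00–13:15, 14:15–15:15, 17:30–18:15, 19:30–21:00.
Maya → UTC: 13:00–14:45, 17:00–19:15, 19:30–21:00, 21:30–22:45.
Jamal → UTC: 12:00–14:15, 15:00–16:45, 17:30–18:15, 18:30–19:00.
Callum ∩ Dilnoza: 12:45–13:15, 14:15–14:30.
Callum ∩ Dilnoza ∩ Maya: 13:00–13:15, 14:15–14:30.
Callum ∩ Dilnoza ∩ Maya ∩ Jamal: 13:00–13:15.
Windows ≥ 15 min: 13:00–13:15.
Earliest such window starts at 13:00.

13:00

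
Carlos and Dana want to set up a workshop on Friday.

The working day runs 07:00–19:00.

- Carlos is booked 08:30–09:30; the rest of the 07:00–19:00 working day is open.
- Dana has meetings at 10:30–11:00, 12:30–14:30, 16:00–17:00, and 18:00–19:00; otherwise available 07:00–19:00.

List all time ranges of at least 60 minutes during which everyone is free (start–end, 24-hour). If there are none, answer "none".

07:00–08:30, 09:30–10:30, 11:00–12:30, 14:30–16:00, 17:00–18:00

Carlos free within 07:00–19:00: 07:00–08:30, 09:30–19:00.
Dana free within 07:00–19:00: 07:00–10:30, 11:00–12:30, 14:30–16:00, 17:00–18:00.
Carlos ∩ Dana: 07:00–08:30, 09:30–10:30, 11:00–12:30, 14:30–16:00, 17:00–18:00.
Windows ≥ 60 min: 07:00–08:30, 09:30–10:30, 11:00–12:30, 14:30–16:00, 17:00–18:00.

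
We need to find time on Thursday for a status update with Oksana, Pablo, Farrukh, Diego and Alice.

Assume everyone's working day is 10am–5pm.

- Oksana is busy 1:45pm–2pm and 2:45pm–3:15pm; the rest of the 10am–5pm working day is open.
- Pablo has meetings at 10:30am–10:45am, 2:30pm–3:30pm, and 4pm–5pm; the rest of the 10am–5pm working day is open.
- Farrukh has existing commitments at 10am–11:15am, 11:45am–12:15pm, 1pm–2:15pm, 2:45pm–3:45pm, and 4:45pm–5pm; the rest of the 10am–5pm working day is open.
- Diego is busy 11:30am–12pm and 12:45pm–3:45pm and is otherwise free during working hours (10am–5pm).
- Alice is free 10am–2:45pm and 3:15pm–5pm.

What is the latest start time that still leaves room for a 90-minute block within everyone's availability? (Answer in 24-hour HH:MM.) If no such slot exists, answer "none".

none

Oksana free within 10:00–17:00: 10:00–13:45, 14:00–14:45, 15:15–17:00.
Pablo free within 10:00–17:00: 10:00–10:30, 10:45–14:30, 15:30–16:00.
Farrukh free within 10:00–17:00: 11:15–11:45, 12:15–13:00, 14:15–14:45, 15:45–16:45.
Diego free within 10:00–17:00: 10:00–11:30, 12:00–12:45, 15:45–17:00.
Oksana ∩ Pablo: 10:00–10:30, 10:45–13:45, 14:00–14:30, 15:30–16:00.
Oksana ∩ Pablo ∩ Farrukh: 11:15–11:45, 12:15–13:00, 14:15–14:30, 15:45–16:00.
Oksana ∩ Pablo ∩ Farrukh ∩ Diego: 11:15–11:30, 12:15–12:45, 15:45–16:00.
Oksana ∩ Pablo ∩ Farrukh ∩ Diego ∩ Alice: 11:15–11:30, 12:15–12:45, 15:45–16:00.
Windows ≥ 90 min: (none).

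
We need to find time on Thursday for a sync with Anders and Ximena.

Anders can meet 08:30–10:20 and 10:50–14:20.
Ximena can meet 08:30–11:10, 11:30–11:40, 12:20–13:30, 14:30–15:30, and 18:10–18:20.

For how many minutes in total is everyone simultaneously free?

Anders ∩ Ximena: 08:30–10:20, 10:50–11:10, 11:30–11:40, 12:20–13:30.
Total common minutes: 110 + 20 + 10 + 70 = 210.

210 minutes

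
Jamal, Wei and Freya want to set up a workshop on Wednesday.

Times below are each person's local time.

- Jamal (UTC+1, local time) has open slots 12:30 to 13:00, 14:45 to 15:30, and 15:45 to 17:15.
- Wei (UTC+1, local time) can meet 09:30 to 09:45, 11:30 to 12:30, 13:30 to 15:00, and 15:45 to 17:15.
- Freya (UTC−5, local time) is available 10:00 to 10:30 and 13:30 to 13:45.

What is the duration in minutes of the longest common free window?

Jamal → UTC: 11:30–12:00, 13:45–14:30, 14:45–16:15.
Wei → UTC: 08:30–08:45, 10:30–11:30, 12:30–14:00, 14:45–16:15.
Freya → UTC: 15:00–15:30, 18:30–18:45.
Jamal ∩ Wei: 13:45–14:00, 14:45–16:15.
Jamal ∩ Wei ∩ Freya: 15:00–15:30.
Single common window of 30 minutes.

30 minutes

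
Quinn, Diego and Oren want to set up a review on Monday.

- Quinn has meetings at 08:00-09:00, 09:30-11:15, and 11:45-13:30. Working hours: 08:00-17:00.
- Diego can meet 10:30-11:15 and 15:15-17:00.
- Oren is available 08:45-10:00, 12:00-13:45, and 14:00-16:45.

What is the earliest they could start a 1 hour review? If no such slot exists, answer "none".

Quinn free within 08:00–17:00: 09:00–09:30, 11:15–11:45, 13:30–17:00.
Quinn ∩ Diego: 15:15–17:00.
Quinn ∩ Diego ∩ Oren: 15:15–16:45.
Windows ≥ 60 min: 15:15–16:45.
Earliest such window starts at 15:15.

15:15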